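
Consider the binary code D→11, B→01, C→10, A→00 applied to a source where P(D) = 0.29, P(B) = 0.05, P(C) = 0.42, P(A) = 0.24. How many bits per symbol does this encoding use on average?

2 bits/symbol

L̄ = Σ pᵢ·ℓᵢ = 0.29·2 + 0.05·2 + 0.42·2 + 0.24·2 = 2 bits/symbol.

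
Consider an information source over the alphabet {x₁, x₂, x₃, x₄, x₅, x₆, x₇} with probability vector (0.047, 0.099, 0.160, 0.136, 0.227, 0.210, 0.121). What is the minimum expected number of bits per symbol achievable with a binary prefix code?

Repeatedly combine the two least-probable nodes; the expected code length is the sum of the merged weights.
merge 47/1000 + 99/1000 → 73/500
merge 121/1000 + 17/125 → 257/1000
merge 73/500 + 4/25 → 153/500
merge 21/100 + 227/1000 → 437/1000
merge 257/1000 + 153/500 → 563/1000
merge 437/1000 + 563/1000 → 1
L = 73/500 + 257/1000 + 153/500 + 437/1000 + 563/1000 + 1 = 2709/1000 = 2.709 bits/symbol.

2.709 bits/symbol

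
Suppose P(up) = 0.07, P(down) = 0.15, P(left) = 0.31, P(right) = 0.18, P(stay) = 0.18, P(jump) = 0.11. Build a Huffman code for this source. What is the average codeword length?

2.51 bits/symbol

Repeatedly combine the two least-probable nodes; the expected code length is the sum of the merged weights.
merge 7/100 + 11/100 → 9/50
merge 3/20 + 9/50 → 33/100
merge 9/50 + 9/50 → 9/25
merge 31/100 + 33/100 → 16/25
merge 9/25 + 16/25 → 1
L = 9/50 + 33/100 + 9/25 + 16/25 + 1 = 251/100 = 2.51 bits/symbol.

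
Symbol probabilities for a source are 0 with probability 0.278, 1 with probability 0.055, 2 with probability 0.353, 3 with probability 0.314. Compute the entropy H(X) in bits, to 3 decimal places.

1.799 bits

H = −Σ pᵢ log₂ pᵢ.
−0.278·log₂(0.278) = 0.5134
−0.055·log₂(0.055) = 0.2301
−0.353·log₂(0.353) = 0.5303
−0.314·log₂(0.314) = 0.5247
Sum ≈ 1.7986 → 1.799 bits.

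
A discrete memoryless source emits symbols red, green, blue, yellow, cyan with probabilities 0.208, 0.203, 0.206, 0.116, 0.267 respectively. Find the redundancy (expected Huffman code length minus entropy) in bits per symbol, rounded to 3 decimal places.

0.042 bits

Entropy H = −Σ p log₂ p ≈ 2.2769 bits.
Huffman merges: 29/250+203/1000→319/1000; 103/500+26/125→207/500; 267/1000+319/1000→293/500; 207/500+293/500→1. L = 2319/1000 ≈ 2.3190.
L − H = 2.3190 − 2.2769 = 0.042 bits.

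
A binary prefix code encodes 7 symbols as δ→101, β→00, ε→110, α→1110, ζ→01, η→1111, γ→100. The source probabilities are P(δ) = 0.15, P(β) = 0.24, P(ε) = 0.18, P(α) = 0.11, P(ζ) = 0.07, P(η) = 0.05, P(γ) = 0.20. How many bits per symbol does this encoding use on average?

L̄ = Σ pᵢ·ℓᵢ = 0.15·3 + 0.24·2 + 0.18·3 + 0.11·4 + 0.07·2 + 0.05·4 + 0.20·3 = 2.85 bits/symbol.

2.85 bits/symbol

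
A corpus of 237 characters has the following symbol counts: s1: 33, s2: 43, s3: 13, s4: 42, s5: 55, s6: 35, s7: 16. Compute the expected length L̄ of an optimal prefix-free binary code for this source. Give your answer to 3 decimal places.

2.709 bits/symbol

Probabilities are the counts divided by 237.
Repeatedly combine the two least-probable nodes; the expected code length is the sum of the merged weights.
merge 13/237 + 16/237 → 29/237
merge 29/237 + 11/79 → 62/237
merge 35/237 + 14/79 → 77/237
merge 43/237 + 55/237 → 98/237
merge 62/237 + 77/237 → 139/237
merge 98/237 + 139/237 → 1
L = 29/237 + 62/237 + 77/237 + 98/237 + 139/237 + 1 = 214/79 ≈ 2.709 bits/symbol.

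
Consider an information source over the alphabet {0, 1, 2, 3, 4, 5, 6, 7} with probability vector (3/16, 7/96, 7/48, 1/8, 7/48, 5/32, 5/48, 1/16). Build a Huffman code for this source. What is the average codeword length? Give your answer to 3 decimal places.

Repeatedly combine the two least-probable nodes; the expected code length is the sum of the merged weights.
merge 1/16 + 7/96 → 13/96
merge 5/48 + 1/8 → 11/48
merge 13/96 + 7/48 → 9/32
merge 7/48 + 5/32 → 29/96
merge 3/16 + 11/48 → 5/12
merge 9/32 + 29/96 → 7/12
merge 5/12 + 7/12 → 1
L = 13/96 + 11/48 + 9/32 + 29/96 + 5/12 + 7/12 + 1 = 283/96 ≈ 2.948 bits/symbol.

2.948 bits/symbol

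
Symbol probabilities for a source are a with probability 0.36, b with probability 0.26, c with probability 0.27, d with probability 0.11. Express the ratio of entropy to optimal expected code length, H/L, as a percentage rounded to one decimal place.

94.8%

Entropy H = −Σ p log₂ p ≈ 1.8962 bits.
Huffman merges: 11/100+13/50→37/100; 27/100+9/25→63/100; 37/100+63/100→1. L = 2 ≈ 2.0000.
Efficiency = H/L = 1.8962/2.0000 = 94.8%.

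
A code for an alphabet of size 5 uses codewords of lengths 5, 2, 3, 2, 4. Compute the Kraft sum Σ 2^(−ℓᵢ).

With common denominator 2^5 = 32: Σ 2^(−ℓᵢ) = 1/32 + 8/32 + 4/32 + 8/32 + 2/32 = 23/32 = 0.71875.

0.71875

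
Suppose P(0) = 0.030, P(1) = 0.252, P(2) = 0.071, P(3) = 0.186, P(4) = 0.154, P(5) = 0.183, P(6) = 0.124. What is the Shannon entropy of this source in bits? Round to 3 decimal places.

2.613 bits

H = −Σ pᵢ log₂ pᵢ.
−0.030·log₂(0.030) = 0.1518
−0.252·log₂(0.252) = 0.5011
−0.071·log₂(0.071) = 0.2709
−0.186·log₂(0.186) = 0.4514
−0.154·log₂(0.154) = 0.4156
−0.183·log₂(0.183) = 0.4484
−0.124·log₂(0.124) = 0.3734
Sum ≈ 2.6126 → 2.613 bits.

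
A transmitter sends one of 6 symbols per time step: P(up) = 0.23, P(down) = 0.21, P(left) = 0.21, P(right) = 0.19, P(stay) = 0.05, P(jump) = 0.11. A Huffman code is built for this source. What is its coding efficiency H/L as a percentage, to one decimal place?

97.8%

Entropy H = −Σ p log₂ p ≈ 2.4549 bits.
Huffman merges: 1/20+11/100→4/25; 4/25+19/100→7/20; 21/100+21/100→21/50; 23/100+7/20→29/50; 21/50+29/50→1. L = 251/100 ≈ 2.5100.
Efficiency = H/L = 2.4549/2.5100 = 97.8%.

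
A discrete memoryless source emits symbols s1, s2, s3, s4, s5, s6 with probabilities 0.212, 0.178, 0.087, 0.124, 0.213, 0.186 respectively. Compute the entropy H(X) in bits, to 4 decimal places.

2.5242 bits

H = −Σ pᵢ log₂ pᵢ.
−0.212·log₂(0.212) = 0.4744
−0.178·log₂(0.178) = 0.4432
−0.087·log₂(0.087) = 0.3065
−0.124·log₂(0.124) = 0.3734
−0.213·log₂(0.213) = 0.4752
−0.186·log₂(0.186) = 0.4514
Sum ≈ 2.5242 → 2.5242 bits.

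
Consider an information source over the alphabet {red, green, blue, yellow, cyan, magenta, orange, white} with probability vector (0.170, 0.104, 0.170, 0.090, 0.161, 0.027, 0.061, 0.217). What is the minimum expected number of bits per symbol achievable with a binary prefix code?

2.871 bits/symbol

Repeatedly combine the two least-probable nodes; the expected code length is the sum of the merged weights.
merge 27/1000 + 61/1000 → 11/125
merge 11/125 + 9/100 → 89/500
merge 13/125 + 161/1000 → 53/200
merge 17/100 + 17/100 → 17/50
merge 89/500 + 217/1000 → 79/200
merge 53/200 + 17/50 → 121/200
merge 79/200 + 121/200 → 1
L = 11/125 + 89/500 + 53/200 + 17/50 + 79/200 + 121/200 + 1 = 2871/1000 = 2.871 bits/symbol.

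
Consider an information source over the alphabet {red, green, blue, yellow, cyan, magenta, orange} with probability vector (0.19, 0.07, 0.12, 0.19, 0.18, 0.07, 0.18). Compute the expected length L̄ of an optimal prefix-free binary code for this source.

2.76 bits/symbol

Repeatedly combine the two least-probable nodes; the expected code length is the sum of the merged weights.
merge 7/100 + 7/100 → 7/50
merge 3/25 + 7/50 → 13/50
merge 9/50 + 9/50 → 9/25
merge 19/100 + 19/100 → 19/50
merge 13/50 + 9/25 → 31/50
merge 19/50 + 31/50 → 1
L = 7/50 + 13/50 + 9/25 + 19/50 + 31/50 + 1 = 69/25 = 2.76 bits/symbol.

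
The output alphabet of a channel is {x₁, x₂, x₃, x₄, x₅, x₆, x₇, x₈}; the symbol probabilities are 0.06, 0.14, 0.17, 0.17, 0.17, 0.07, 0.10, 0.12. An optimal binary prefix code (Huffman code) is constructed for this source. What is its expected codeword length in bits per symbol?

Repeatedly combine the two least-probable nodes; the expected code length is the sum of the merged weights.
merge 3/50 + 7/100 → 13/100
merge 1/10 + 3/25 → 11/50
merge 13/100 + 7/50 → 27/100
merge 17/100 + 17/100 → 17/50
merge 17/100 + 11/50 → 39/100
merge 27/100 + 17/50 → 61/100
merge 39/100 + 61/100 → 1
L = 13/100 + 11/50 + 27/100 + 17/50 + 39/100 + 61/100 + 1 = 74/25 = 2.96 bits/symbol.

2.96 bits/symbol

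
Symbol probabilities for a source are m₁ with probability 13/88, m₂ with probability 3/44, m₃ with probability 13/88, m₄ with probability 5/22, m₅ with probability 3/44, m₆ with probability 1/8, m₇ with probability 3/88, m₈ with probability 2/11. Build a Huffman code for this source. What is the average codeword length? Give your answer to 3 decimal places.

2.864 bits/symbol

Repeatedly combine the two least-probable nodes; the expected code length is the sum of the merged weights.
merge 3/88 + 3/44 → 9/88
merge 3/44 + 9/88 → 15/88
merge 1/8 + 13/88 → 3/11
merge 13/88 + 15/88 → 7/22
merge 2/11 + 5/22 → 9/22
merge 3/11 + 7/22 → 13/22
merge 9/22 + 13/22 → 1
L = 9/88 + 15/88 + 3/11 + 7/22 + 9/22 + 13/22 + 1 = 63/22 ≈ 2.864 bits/symbol.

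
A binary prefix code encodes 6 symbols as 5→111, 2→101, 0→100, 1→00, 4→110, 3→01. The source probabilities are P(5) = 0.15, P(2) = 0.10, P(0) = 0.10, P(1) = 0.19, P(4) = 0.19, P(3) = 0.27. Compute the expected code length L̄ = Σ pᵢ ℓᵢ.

2.54 bits/symbol

L̄ = Σ pᵢ·ℓᵢ = 0.15·3 + 0.10·3 + 0.10·3 + 0.19·2 + 0.19·3 + 0.27·2 = 2.54 bits/symbol.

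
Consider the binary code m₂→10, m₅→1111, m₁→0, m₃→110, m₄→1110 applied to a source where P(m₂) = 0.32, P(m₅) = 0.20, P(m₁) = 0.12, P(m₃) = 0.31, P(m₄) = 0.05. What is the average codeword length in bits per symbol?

2.69 bits/symbol

L̄ = Σ pᵢ·ℓᵢ = 0.32·2 + 0.20·4 + 0.12·1 + 0.31·3 + 0.05·4 = 2.69 bits/symbol.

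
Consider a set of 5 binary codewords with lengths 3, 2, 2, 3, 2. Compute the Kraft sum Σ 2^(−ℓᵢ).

1

With common denominator 2^3 = 8: Σ 2^(−ℓᵢ) = 1/8 + 2/8 + 2/8 + 1/8 + 2/8 = 8/8 = 1.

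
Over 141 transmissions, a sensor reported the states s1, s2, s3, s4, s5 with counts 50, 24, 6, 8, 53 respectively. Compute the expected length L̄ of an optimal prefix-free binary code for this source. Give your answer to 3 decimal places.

1.993 bits/symbol

Probabilities are the counts divided by 141.
Repeatedly combine the two least-probable nodes; the expected code length is the sum of the merged weights.
merge 2/47 + 8/141 → 14/141
merge 14/141 + 8/47 → 38/141
merge 38/141 + 50/141 → 88/141
merge 53/141 + 88/141 → 1
L = 14/141 + 38/141 + 88/141 + 1 = 281/141 ≈ 1.993 bits/symbol.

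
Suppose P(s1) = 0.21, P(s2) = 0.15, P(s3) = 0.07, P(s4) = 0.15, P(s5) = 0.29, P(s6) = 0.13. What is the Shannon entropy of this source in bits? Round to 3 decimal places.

2.463 bits

H = −Σ pᵢ log₂ pᵢ.
−0.21·log₂(0.21) = 0.4728
−0.15·log₂(0.15) = 0.4105
−0.07·log₂(0.07) = 0.2686
−0.15·log₂(0.15) = 0.4105
−0.29·log₂(0.29) = 0.5179
−0.13·log₂(0.13) = 0.3826
Sum ≈ 2.4630 → 2.463 bits.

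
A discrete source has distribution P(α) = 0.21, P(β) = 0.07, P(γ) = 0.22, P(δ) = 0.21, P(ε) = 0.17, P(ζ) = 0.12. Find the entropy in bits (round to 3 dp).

H = −Σ pᵢ log₂ pᵢ.
−0.21·log₂(0.21) = 0.4728
−0.07·log₂(0.07) = 0.2686
−0.22·log₂(0.22) = 0.4806
−0.21·log₂(0.21) = 0.4728
−0.17·log₂(0.17) = 0.4346
−0.12·log₂(0.12) = 0.3671
Sum ≈ 2.4964 → 2.496 bits.

2.496 bits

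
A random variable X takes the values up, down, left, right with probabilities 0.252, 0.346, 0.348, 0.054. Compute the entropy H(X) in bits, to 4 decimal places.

H = −Σ pᵢ log₂ pᵢ.
−0.252·log₂(0.252) = 0.5011
−0.346·log₂(0.346) = 0.5298
−0.348·log₂(0.348) = 0.5299
−0.054·log₂(0.054) = 0.2274
Sum ≈ 1.7882 → 1.7882 bits.

1.7882 bits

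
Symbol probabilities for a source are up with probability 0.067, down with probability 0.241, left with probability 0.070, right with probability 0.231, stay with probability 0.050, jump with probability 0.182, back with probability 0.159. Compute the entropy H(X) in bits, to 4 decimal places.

H = −Σ pᵢ log₂ pᵢ.
−0.067·log₂(0.067) = 0.2613
−0.241·log₂(0.241) = 0.4947
−0.070·log₂(0.070) = 0.2686
−0.231·log₂(0.231) = 0.4883
−0.050·log₂(0.050) = 0.2161
−0.182·log₂(0.182) = 0.4474
−0.159·log₂(0.159) = 0.4218
Sum ≈ 2.5982 → 2.5982 bits.

2.5982 bits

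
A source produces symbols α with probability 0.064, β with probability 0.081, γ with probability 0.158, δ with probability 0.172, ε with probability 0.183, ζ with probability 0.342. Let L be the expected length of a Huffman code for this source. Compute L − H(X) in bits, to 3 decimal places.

0.065 bits

Entropy H = −Σ p log₂ p ≈ 2.3827 bits.
Huffman merges: 8/125+81/1000→29/200; 29/200+79/500→303/1000; 43/250+183/1000→71/200; 303/1000+171/500→129/200; 71/200+129/200→1. L = 306/125 ≈ 2.4480.
L − H = 2.4480 − 2.3827 = 0.065 bits.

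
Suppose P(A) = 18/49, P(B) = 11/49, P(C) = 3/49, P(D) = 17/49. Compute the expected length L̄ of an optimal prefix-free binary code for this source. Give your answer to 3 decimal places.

Repeatedly combine the two least-probable nodes; the expected code length is the sum of the merged weights.
merge 3/49 + 11/49 → 2/7
merge 2/7 + 17/49 → 31/49
merge 18/49 + 31/49 → 1
L = 2/7 + 31/49 + 1 = 94/49 ≈ 1.918 bits/symbol.

1.918 bits/symbol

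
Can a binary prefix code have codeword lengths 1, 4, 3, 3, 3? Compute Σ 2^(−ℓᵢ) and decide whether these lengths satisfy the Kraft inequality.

With common denominator 2^4 = 16: Σ 2^(−ℓᵢ) = 8/16 + 1/16 + 2/16 + 2/16 + 2/16 = 15/16 = 0.9375.
Kraft's inequality requires Σ ≤ 1; here Σ = 0.9375 ≤ 1, so such a prefix code exists.

0.9375; yes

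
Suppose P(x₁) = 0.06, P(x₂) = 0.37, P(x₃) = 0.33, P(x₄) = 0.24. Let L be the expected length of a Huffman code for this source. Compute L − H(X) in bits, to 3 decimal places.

Entropy H = −Σ p log₂ p ≈ 1.7962 bits.
Huffman merges: 3/50+6/25→3/10; 3/10+33/100→63/100; 37/100+63/100→1. L = 193/100 ≈ 1.9300.
L − H = 1.9300 − 1.7962 = 0.134 bits.

0.134 bits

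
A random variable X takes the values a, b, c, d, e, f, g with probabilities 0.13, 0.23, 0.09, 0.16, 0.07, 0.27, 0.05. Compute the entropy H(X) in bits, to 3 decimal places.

H = −Σ pᵢ log₂ pᵢ.
−0.13·log₂(0.13) = 0.3826
−0.23·log₂(0.23) = 0.4877
−0.09·log₂(0.09) = 0.3127
−0.16·log₂(0.16) = 0.4230
−0.07·log₂(0.07) = 0.2686
−0.27·log₂(0.27) = 0.5100
−0.05·log₂(0.05) = 0.2161
Sum ≈ 2.6007 → 2.601 bits.

2.601 bits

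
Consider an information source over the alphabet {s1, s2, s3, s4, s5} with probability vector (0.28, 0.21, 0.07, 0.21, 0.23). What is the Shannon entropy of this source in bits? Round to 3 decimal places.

2.216 bits

H = −Σ pᵢ log₂ pᵢ.
−0.28·log₂(0.28) = 0.5142
−0.21·log₂(0.21) = 0.4728
−0.07·log₂(0.07) = 0.2686
−0.21·log₂(0.21) = 0.4728
−0.23·log₂(0.23) = 0.4877
Sum ≈ 2.2161 → 2.216 bits.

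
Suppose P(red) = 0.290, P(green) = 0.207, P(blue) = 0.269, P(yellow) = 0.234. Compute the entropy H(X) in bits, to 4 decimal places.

H = −Σ pᵢ log₂ pᵢ.
−0.290·log₂(0.290) = 0.5179
−0.207·log₂(0.207) = 0.4704
−0.269·log₂(0.269) = 0.5096
−0.234·log₂(0.234) = 0.4903
Sum ≈ 1.9882 → 1.9882 bits.

1.9882 bits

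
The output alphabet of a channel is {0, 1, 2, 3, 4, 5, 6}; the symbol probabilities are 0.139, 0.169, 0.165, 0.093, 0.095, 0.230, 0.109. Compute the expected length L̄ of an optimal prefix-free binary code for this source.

2.77 bits/symbol

Repeatedly combine the two least-probable nodes; the expected code length is the sum of the merged weights.
merge 93/1000 + 19/200 → 47/250
merge 109/1000 + 139/1000 → 31/125
merge 33/200 + 169/1000 → 167/500
merge 47/250 + 23/100 → 209/500
merge 31/125 + 167/500 → 291/500
merge 209/500 + 291/500 → 1
L = 47/250 + 31/125 + 167/500 + 209/500 + 291/500 + 1 = 277/100 = 2.77 bits/symbol.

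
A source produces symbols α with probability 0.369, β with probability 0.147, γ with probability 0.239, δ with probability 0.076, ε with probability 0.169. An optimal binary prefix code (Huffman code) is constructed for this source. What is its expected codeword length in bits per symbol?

Repeatedly combine the two least-probable nodes; the expected code length is the sum of the merged weights.
merge 19/250 + 147/1000 → 223/1000
merge 169/1000 + 223/1000 → 49/125
merge 239/1000 + 369/1000 → 76/125
merge 49/125 + 76/125 → 1
L = 223/1000 + 49/125 + 76/125 + 1 = 2223/1000 = 2.223 bits/symbol.

2.223 bits/symbol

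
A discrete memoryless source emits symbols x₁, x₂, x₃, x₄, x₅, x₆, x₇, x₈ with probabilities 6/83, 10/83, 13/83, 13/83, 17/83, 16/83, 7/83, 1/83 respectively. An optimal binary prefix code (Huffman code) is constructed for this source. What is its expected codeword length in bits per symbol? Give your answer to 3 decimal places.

2.855 bits/symbol

Repeatedly combine the two least-probable nodes; the expected code length is the sum of the merged weights.
merge 1/83 + 6/83 → 7/83
merge 7/83 + 7/83 → 14/83
merge 10/83 + 13/83 → 23/83
merge 13/83 + 14/83 → 27/83
merge 16/83 + 17/83 → 33/83
merge 23/83 + 27/83 → 50/83
merge 33/83 + 50/83 → 1
L = 7/83 + 14/83 + 23/83 + 27/83 + 33/83 + 50/83 + 1 = 237/83 ≈ 2.855 bits/symbol.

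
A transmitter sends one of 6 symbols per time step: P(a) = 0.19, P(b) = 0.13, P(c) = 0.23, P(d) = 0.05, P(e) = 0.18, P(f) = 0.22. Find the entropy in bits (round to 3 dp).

H = −Σ pᵢ log₂ pᵢ.
−0.19·log₂(0.19) = 0.4552
−0.13·log₂(0.13) = 0.3826
−0.23·log₂(0.23) = 0.4877
−0.05·log₂(0.05) = 0.2161
−0.18·log₂(0.18) = 0.4453
−0.22·log₂(0.22) = 0.4806
Sum ≈ 2.4675 → 2.468 bits.

2.468 bits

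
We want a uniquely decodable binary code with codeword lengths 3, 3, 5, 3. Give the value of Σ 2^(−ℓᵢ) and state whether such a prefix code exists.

0.40625; yes

With common denominator 2^5 = 32: Σ 2^(−ℓᵢ) = 4/32 + 4/32 + 1/32 + 4/32 = 13/32 = 0.40625.
Kraft's inequality requires Σ ≤ 1; here Σ = 0.40625 ≤ 1, so such a prefix code exists.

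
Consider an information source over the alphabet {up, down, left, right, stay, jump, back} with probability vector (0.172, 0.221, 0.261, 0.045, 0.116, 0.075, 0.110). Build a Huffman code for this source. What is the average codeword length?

Repeatedly combine the two least-probable nodes; the expected code length is the sum of the merged weights.
merge 9/200 + 3/40 → 3/25
merge 11/100 + 29/250 → 113/500
merge 3/25 + 43/250 → 73/250
merge 221/1000 + 113/500 → 447/1000
merge 261/1000 + 73/250 → 553/1000
merge 447/1000 + 553/1000 → 1
L = 3/25 + 113/500 + 73/250 + 447/1000 + 553/1000 + 1 = 1319/500 = 2.638 bits/symbol.

2.638 bits/symbol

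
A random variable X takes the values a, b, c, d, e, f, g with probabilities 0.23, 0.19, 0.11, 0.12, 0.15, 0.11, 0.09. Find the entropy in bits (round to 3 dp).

H = −Σ pᵢ log₂ pᵢ.
−0.23·log₂(0.23) = 0.4877
−0.19·log₂(0.19) = 0.4552
−0.11·log₂(0.11) = 0.3503
−0.12·log₂(0.12) = 0.3671
−0.15·log₂(0.15) = 0.4105
−0.11·log₂(0.11) = 0.3503
−0.09·log₂(0.09) = 0.3127
Sum ≈ 2.7337 → 2.734 bits.

2.734 bits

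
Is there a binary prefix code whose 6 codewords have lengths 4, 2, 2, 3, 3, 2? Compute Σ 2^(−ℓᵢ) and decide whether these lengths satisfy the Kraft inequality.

With common denominator 2^4 = 16: Σ 2^(−ℓᵢ) = 1/16 + 4/16 + 4/16 + 2/16 + 2/16 + 4/16 = 17/16 = 1.0625.
Kraft's inequality requires Σ ≤ 1; here Σ = 1.0625 > 1, so no such prefix code exists.

1.0625; no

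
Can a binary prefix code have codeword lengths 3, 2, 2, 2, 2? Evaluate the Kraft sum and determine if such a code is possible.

With common denominator 2^3 = 8: Σ 2^(−ℓᵢ) = 1/8 + 2/8 + 2/8 + 2/8 + 2/8 = 9/8 = 1.125.
Kraft's inequality requires Σ ≤ 1; here Σ = 1.125 > 1, so no such prefix code exists.

1.125; no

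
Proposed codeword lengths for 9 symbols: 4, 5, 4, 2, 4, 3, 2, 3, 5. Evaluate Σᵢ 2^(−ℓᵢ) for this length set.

With common denominator 2^5 = 32: Σ 2^(−ℓᵢ) = 2/32 + 1/32 + 2/32 + 8/32 + 2/32 + 4/32 + 8/32 + 4/32 + 1/32 = 32/32 = 1.

1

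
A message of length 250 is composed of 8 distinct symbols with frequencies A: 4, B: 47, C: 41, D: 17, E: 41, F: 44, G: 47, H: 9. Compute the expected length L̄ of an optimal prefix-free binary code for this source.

Probabilities are the counts divided by 250.
Repeatedly combine the two least-probable nodes; the expected code length is the sum of the merged weights.
merge 2/125 + 9/250 → 13/250
merge 13/250 + 17/250 → 3/25
merge 3/25 + 41/250 → 71/250
merge 41/250 + 22/125 → 17/50
merge 47/250 + 47/250 → 47/125
merge 71/250 + 17/50 → 78/125
merge 47/125 + 78/125 → 1
L = 13/250 + 3/25 + 71/250 + 17/50 + 47/125 + 78/125 + 1 = 699/250 = 2.796 bits/symbol.

2.796 bits/symbol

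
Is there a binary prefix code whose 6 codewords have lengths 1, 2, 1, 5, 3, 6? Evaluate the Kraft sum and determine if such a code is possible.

1.421875; no

With common denominator 2^6 = 64: Σ 2^(−ℓᵢ) = 32/64 + 16/64 + 32/64 + 2/64 + 8/64 + 1/64 = 91/64 = 1.421875.
Kraft's inequality requires Σ ≤ 1; here Σ = 1.421875 > 1, so no such prefix code exists.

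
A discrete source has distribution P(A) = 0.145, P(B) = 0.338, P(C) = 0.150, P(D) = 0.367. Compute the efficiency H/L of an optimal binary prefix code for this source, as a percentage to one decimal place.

97.2%

Entropy H = −Σ p log₂ p ≈ 1.8742 bits.
Huffman merges: 29/200+3/20→59/200; 59/200+169/500→633/1000; 367/1000+633/1000→1. L = 241/125 ≈ 1.9280.
Efficiency = H/L = 1.8742/1.9280 = 97.2%.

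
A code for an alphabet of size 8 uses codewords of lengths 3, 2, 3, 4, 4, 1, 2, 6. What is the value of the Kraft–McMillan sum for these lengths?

With common denominator 2^6 = 64: Σ 2^(−ℓᵢ) = 8/64 + 16/64 + 8/64 + 4/64 + 4/64 + 32/64 + 16/64 + 1/64 = 89/64 = 1.390625.

1.390625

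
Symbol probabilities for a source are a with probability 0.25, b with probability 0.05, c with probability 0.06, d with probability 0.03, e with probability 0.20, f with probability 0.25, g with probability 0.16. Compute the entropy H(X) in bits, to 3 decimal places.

2.499 bits

H = −Σ pᵢ log₂ pᵢ.
−0.25·log₂(0.25) = 0.5000
−0.05·log₂(0.05) = 0.2161
−0.06·log₂(0.06) = 0.2435
−0.03·log₂(0.03) = 0.1518
−0.20·log₂(0.20) = 0.4644
−0.25·log₂(0.25) = 0.5000
−0.16·log₂(0.16) = 0.4230
Sum ≈ 2.4988 → 2.499 bits.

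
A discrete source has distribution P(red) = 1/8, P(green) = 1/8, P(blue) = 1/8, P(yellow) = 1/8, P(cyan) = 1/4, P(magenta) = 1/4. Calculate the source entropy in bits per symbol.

Each probability is a power of 1/2, so log₂(1/p) is an integer.
H = Σ p·log₂(1/p) = 1/8·3 + 1/8·3 + 1/8·3 + 1/8·3 + 1/4·2 + 1/4·2 = 2.5 bits.

2.5 bits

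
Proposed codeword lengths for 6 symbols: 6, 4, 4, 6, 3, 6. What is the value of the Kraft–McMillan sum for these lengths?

With common denominator 2^6 = 64: Σ 2^(−ℓᵢ) = 1/64 + 4/64 + 4/64 + 1/64 + 8/64 + 1/64 = 19/64 = 0.296875.

0.296875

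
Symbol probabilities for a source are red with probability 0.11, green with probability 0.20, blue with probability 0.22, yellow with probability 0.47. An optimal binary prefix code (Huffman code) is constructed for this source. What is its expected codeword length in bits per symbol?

1.84 bits/symbol

Repeatedly combine the two least-probable nodes; the expected code length is the sum of the merged weights.
merge 11/100 + 1/5 → 31/100
merge 11/50 + 31/100 → 53/100
merge 47/100 + 53/100 → 1
L = 31/100 + 53/100 + 1 = 46/25 = 1.84 bits/symbol.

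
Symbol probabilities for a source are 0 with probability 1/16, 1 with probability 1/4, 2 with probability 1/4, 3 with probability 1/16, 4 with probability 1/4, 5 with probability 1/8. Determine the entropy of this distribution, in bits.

Each probability is a power of 1/2, so log₂(1/p) is an integer.
H = Σ p·log₂(1/p) = 1/16·4 + 1/4·2 + 1/4·2 + 1/16·4 + 1/4·2 + 1/8·3 = 2.375 bits.

2.375 bits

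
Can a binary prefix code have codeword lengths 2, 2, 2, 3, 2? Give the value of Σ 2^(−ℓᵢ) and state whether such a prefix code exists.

With common denominator 2^3 = 8: Σ 2^(−ℓᵢ) = 2/8 + 2/8 + 2/8 + 1/8 + 2/8 = 9/8 = 1.125.
Kraft's inequality requires Σ ≤ 1; here Σ = 1.125 > 1, so no such prefix code exists.

1.125; no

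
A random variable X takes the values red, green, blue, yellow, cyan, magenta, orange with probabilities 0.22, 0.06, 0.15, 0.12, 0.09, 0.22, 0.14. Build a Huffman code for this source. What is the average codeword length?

2.71 bits/symbol

Repeatedly combine the two least-probable nodes; the expected code length is the sum of the merged weights.
merge 3/50 + 9/100 → 3/20
merge 3/25 + 7/50 → 13/50
merge 3/20 + 3/20 → 3/10
merge 11/50 + 11/50 → 11/25
merge 13/50 + 3/10 → 14/25
merge 11/25 + 14/25 → 1
L = 3/20 + 13/50 + 3/10 + 11/25 + 14/25 + 1 = 271/100 = 2.71 bits/symbol.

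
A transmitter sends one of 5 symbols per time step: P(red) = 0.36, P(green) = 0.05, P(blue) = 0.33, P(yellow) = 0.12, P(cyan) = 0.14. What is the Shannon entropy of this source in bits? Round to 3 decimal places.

2.039 bits

H = −Σ pᵢ log₂ pᵢ.
−0.36·log₂(0.36) = 0.5306
−0.05·log₂(0.05) = 0.2161
−0.33·log₂(0.33) = 0.5278
−0.12·log₂(0.12) = 0.3671
−0.14·log₂(0.14) = 0.3971
Sum ≈ 2.0387 → 2.039 bits.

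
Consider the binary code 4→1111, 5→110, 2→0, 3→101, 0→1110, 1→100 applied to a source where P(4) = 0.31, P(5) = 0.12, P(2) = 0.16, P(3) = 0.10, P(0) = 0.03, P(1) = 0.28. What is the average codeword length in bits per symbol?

L̄ = Σ pᵢ·ℓᵢ = 0.31·4 + 0.12·3 + 0.16·1 + 0.10·3 + 0.03·4 + 0.28·3 = 3.02 bits/symbol.

3.02 bits/symbol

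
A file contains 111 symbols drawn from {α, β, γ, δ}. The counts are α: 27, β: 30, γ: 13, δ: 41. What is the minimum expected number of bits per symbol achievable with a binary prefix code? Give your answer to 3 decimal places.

Probabilities are the counts divided by 111.
Repeatedly combine the two least-probable nodes; the expected code length is the sum of the merged weights.
merge 13/111 + 9/37 → 40/111
merge 10/37 + 40/111 → 70/111
merge 41/111 + 70/111 → 1
L = 40/111 + 70/111 + 1 = 221/111 ≈ 1.991 bits/symbol.

1.991 bits/symbol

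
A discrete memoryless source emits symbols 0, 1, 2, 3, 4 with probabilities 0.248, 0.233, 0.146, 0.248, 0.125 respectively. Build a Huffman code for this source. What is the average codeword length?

2.271 bits/symbol

Repeatedly combine the two least-probable nodes; the expected code length is the sum of the merged weights.
merge 1/8 + 73/500 → 271/1000
merge 233/1000 + 31/125 → 481/1000
merge 31/125 + 271/1000 → 519/1000
merge 481/1000 + 519/1000 → 1
L = 271/1000 + 481/1000 + 519/1000 + 1 = 2271/1000 = 2.271 bits/symbol.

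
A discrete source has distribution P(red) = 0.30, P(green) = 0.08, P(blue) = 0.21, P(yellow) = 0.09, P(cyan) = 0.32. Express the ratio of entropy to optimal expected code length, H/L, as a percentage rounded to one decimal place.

Entropy H = −Σ p log₂ p ≈ 2.1241 bits.
Huffman merges: 2/25+9/100→17/100; 17/100+21/100→19/50; 3/10+8/25→31/50; 19/50+31/50→1. L = 217/100 ≈ 2.1700.
Efficiency = H/L = 2.1241/2.1700 = 97.9%.

97.9%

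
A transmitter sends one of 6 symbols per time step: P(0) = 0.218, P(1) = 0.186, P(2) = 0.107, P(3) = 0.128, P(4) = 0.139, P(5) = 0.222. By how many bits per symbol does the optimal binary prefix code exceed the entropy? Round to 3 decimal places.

0.027 bits

Entropy H = −Σ p log₂ p ≈ 2.5328 bits.
Huffman merges: 107/1000+16/125→47/200; 139/1000+93/500→13/40; 109/500+111/500→11/25; 47/200+13/40→14/25; 11/25+14/25→1. L = 64/25 ≈ 2.5600.
L − H = 2.5600 − 2.5328 = 0.027 bits.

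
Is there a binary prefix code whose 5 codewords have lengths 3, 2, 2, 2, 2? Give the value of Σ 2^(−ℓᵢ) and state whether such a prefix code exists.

With common denominator 2^3 = 8: Σ 2^(−ℓᵢ) = 1/8 + 2/8 + 2/8 + 2/8 + 2/8 = 9/8 = 1.125.
Kraft's inequality requires Σ ≤ 1; here Σ = 1.125 > 1, so no such prefix code exists.

1.125; no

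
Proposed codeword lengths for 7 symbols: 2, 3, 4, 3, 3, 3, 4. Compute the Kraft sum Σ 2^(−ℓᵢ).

With common denominator 2^4 = 16: Σ 2^(−ℓᵢ) = 4/16 + 2/16 + 1/16 + 2/16 + 2/16 + 2/16 + 1/16 = 14/16 = 0.875.

0.875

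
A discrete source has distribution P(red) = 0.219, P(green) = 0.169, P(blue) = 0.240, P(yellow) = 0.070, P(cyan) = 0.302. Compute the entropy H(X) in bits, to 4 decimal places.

H = −Σ pᵢ log₂ pᵢ.
−0.219·log₂(0.219) = 0.4798
−0.169·log₂(0.169) = 0.4335
−0.240·log₂(0.240) = 0.4941
−0.070·log₂(0.070) = 0.2686
−0.302·log₂(0.302) = 0.5217
Sum ≈ 2.1977 → 2.1977 bits.

2.1977 bits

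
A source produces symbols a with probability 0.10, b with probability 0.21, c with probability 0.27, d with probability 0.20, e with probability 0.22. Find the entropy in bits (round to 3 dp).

H = −Σ pᵢ log₂ pᵢ.
−0.10·log₂(0.10) = 0.3322
−0.21·log₂(0.21) = 0.4728
−0.27·log₂(0.27) = 0.5100
−0.20·log₂(0.20) = 0.4644
−0.22·log₂(0.22) = 0.4806
Sum ≈ 2.2600 → 2.260 bits.

2.260 bits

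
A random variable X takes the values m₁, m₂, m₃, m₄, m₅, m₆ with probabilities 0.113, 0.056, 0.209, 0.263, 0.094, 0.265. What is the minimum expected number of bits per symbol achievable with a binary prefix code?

Repeatedly combine the two least-probable nodes; the expected code length is the sum of the merged weights.
merge 7/125 + 47/500 → 3/20
merge 113/1000 + 3/20 → 263/1000
merge 209/1000 + 263/1000 → 59/125
merge 263/1000 + 53/200 → 66/125
merge 59/125 + 66/125 → 1
L = 3/20 + 263/1000 + 59/125 + 66/125 + 1 = 2413/1000 = 2.413 bits/symbol.

2.413 bits/symbol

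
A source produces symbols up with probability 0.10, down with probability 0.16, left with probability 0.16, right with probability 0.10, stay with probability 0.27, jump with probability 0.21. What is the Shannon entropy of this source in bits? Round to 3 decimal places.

H = −Σ pᵢ log₂ pᵢ.
−0.10·log₂(0.10) = 0.3322
−0.16·log₂(0.16) = 0.4230
−0.16·log₂(0.16) = 0.4230
−0.10·log₂(0.10) = 0.3322
−0.27·log₂(0.27) = 0.5100
−0.21·log₂(0.21) = 0.4728
Sum ≈ 2.4933 → 2.493 bits.

2.493 bits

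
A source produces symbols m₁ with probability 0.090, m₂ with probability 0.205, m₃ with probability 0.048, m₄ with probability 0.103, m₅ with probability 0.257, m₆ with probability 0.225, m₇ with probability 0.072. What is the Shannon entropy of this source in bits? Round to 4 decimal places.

H = −Σ pᵢ log₂ pᵢ.
−0.090·log₂(0.090) = 0.3127
−0.205·log₂(0.205) = 0.4687
−0.048·log₂(0.048) = 0.2103
−0.103·log₂(0.103) = 0.3378
−0.257·log₂(0.257) = 0.5038
−0.225·log₂(0.225) = 0.4842
−0.072·log₂(0.072) = 0.2733
Sum ≈ 2.5907 → 2.5907 bits.

2.5907 bits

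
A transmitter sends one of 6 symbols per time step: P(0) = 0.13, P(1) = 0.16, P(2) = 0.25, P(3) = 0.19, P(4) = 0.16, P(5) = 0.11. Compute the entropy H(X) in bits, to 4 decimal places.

H = −Σ pᵢ log₂ pᵢ.
−0.13·log₂(0.13) = 0.3826
−0.16·log₂(0.16) = 0.4230
−0.25·log₂(0.25) = 0.5000
−0.19·log₂(0.19) = 0.4552
−0.16·log₂(0.16) = 0.4230
−0.11·log₂(0.11) = 0.3503
Sum ≈ 2.5342 → 2.5342 bits.

2.5342 bits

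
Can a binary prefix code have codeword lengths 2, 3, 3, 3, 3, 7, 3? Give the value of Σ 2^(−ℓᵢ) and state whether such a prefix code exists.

0.8828125; yes

With common denominator 2^7 = 128: Σ 2^(−ℓᵢ) = 32/128 + 16/128 + 16/128 + 16/128 + 16/128 + 1/128 + 16/128 = 113/128 = 0.8828125.
Kraft's inequality requires Σ ≤ 1; here Σ = 0.8828125 ≤ 1, so such a prefix code exists.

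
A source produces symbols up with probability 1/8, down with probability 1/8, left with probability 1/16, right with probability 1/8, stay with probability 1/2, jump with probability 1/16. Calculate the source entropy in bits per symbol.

Each probability is a power of 1/2, so log₂(1/p) is an integer.
H = Σ p·log₂(1/p) = 1/8·3 + 1/8·3 + 1/16·4 + 1/8·3 + 1/2·1 + 1/16·4 = 2.125 bits.

2.125 bits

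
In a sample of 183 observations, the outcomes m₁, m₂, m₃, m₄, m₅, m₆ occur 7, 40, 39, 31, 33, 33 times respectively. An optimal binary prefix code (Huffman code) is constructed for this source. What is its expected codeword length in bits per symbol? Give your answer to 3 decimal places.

Probabilities are the counts divided by 183.
Repeatedly combine the two least-probable nodes; the expected code length is the sum of the merged weights.
merge 7/183 + 31/183 → 38/183
merge 11/61 + 11/61 → 22/61
merge 38/183 + 13/61 → 77/183
merge 40/183 + 22/61 → 106/183
merge 77/183 + 106/183 → 1
L = 38/183 + 22/61 + 77/183 + 106/183 + 1 = 470/183 ≈ 2.568 bits/symbol.

2.568 bits/symbol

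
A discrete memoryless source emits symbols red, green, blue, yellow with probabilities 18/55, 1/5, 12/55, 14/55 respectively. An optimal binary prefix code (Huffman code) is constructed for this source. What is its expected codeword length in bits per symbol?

Repeatedly combine the two least-probable nodes; the expected code length is the sum of the merged weights.
merge 1/5 + 12/55 → 23/55
merge 14/55 + 18/55 → 32/55
merge 23/55 + 32/55 → 1
L = 23/55 + 32/55 + 1 = 2 bits/symbol.

2 bits/symbol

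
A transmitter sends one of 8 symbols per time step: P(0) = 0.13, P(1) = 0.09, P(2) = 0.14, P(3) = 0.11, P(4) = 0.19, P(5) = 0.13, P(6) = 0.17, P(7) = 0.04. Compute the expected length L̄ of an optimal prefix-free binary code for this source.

2.94 bits/symbol

Repeatedly combine the two least-probable nodes; the expected code length is the sum of the merged weights.
merge 1/25 + 9/100 → 13/100
merge 11/100 + 13/100 → 6/25
merge 13/100 + 13/100 → 13/50
merge 7/50 + 17/100 → 31/100
merge 19/100 + 6/25 → 43/100
merge 13/50 + 31/100 → 57/100
merge 43/100 + 57/100 → 1
L = 13/100 + 6/25 + 13/50 + 31/100 + 43/100 + 57/100 + 1 = 147/50 = 2.94 bits/symbol.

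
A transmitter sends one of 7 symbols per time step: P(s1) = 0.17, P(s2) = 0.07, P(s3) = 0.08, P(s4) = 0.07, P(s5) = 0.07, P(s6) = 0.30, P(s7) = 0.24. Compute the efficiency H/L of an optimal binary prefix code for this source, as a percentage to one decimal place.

98.7%

Entropy H = −Σ p log₂ p ≈ 2.5470 bits.
Huffman merges: 7/100+7/100→7/50; 7/100+2/25→3/20; 7/50+3/20→29/100; 17/100+6/25→41/100; 29/100+3/10→59/100; 41/100+59/100→1. L = 129/50 ≈ 2.5800.
Efficiency = H/L = 2.5470/2.5800 = 98.7%.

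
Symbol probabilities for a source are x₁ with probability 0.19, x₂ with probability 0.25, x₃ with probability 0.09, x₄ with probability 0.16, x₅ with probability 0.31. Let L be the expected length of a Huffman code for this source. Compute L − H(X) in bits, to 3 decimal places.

0.035 bits

Entropy H = −Σ p log₂ p ≈ 2.2147 bits.
Huffman merges: 9/100+4/25→1/4; 19/100+1/4→11/25; 1/4+31/100→14/25; 11/25+14/25→1. L = 9/4 ≈ 2.2500.
L − H = 2.2500 − 2.2147 = 0.035 bits.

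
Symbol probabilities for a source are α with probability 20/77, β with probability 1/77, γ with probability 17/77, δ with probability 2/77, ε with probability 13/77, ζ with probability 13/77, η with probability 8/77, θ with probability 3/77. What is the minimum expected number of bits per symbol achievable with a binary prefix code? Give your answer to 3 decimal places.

Repeatedly combine the two least-probable nodes; the expected code length is the sum of the merged weights.
merge 1/77 + 2/77 → 3/77
merge 3/77 + 3/77 → 6/77
merge 6/77 + 8/77 → 2/11
merge 13/77 + 13/77 → 26/77
merge 2/11 + 17/77 → 31/77
merge 20/77 + 26/77 → 46/77
merge 31/77 + 46/77 → 1
L = 3/77 + 6/77 + 2/11 + 26/77 + 31/77 + 46/77 + 1 = 29/11 ≈ 2.636 bits/symbol.

2.636 bits/symbol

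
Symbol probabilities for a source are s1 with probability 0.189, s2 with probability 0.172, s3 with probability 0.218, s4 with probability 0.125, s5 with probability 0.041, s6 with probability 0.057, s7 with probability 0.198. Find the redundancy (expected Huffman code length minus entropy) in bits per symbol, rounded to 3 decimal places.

Entropy H = −Σ p log₂ p ≈ 2.6323 bits.
Huffman merges: 41/1000+57/1000→49/500; 49/500+1/8→223/1000; 43/250+189/1000→361/1000; 99/500+109/500→52/125; 223/1000+361/1000→73/125; 52/125+73/125→1. L = 1341/500 ≈ 2.6820.
L − H = 2.6820 − 2.6323 = 0.050 bits.

0.050 bits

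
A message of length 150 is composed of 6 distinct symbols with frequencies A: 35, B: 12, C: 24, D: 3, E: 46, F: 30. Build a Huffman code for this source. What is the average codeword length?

Probabilities are the counts divided by 150.
Repeatedly combine the two least-probable nodes; the expected code length is the sum of the merged weights.
merge 1/50 + 2/25 → 1/10
merge 1/10 + 4/25 → 13/50
merge 1/5 + 7/30 → 13/30
merge 13/50 + 23/75 → 17/30
merge 13/30 + 17/30 → 1
L = 1/10 + 13/50 + 13/30 + 17/30 + 1 = 59/25 = 2.36 bits/symbol.

2.36 bits/symbol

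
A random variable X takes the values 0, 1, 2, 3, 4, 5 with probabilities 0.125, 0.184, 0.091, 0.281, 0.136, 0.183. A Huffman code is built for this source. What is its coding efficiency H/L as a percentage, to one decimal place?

Entropy H = −Σ p log₂ p ≈ 2.4935 bits.
Huffman merges: 91/1000+1/8→27/125; 17/125+183/1000→319/1000; 23/125+27/125→2/5; 281/1000+319/1000→3/5; 2/5+3/5→1. L = 507/200 ≈ 2.5350.
Efficiency = H/L = 2.4935/2.5350 = 98.4%.

98.4%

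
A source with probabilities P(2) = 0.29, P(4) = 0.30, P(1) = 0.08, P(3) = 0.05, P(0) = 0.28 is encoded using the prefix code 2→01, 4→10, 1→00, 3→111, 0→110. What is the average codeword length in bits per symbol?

2.33 bits/symbol

L̄ = Σ pᵢ·ℓᵢ = 0.29·2 + 0.30·2 + 0.08·2 + 0.05·3 + 0.28·3 = 2.33 bits/symbol.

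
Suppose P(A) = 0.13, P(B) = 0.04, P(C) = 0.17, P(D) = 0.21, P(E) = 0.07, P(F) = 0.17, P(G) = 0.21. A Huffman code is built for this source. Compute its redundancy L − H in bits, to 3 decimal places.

Entropy H = −Σ p log₂ p ≈ 2.6518 bits.
Huffman merges: 1/25+7/100→11/100; 11/100+13/100→6/25; 17/100+17/100→17/50; 21/100+21/100→21/50; 6/25+17/50→29/50; 21/50+29/50→1. L = 269/100 ≈ 2.6900.
L − H = 2.6900 − 2.6518 = 0.038 bits.

0.038 bits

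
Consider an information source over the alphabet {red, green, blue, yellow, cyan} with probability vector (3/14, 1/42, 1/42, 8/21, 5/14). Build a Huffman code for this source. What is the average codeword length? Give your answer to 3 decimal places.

Repeatedly combine the two least-probable nodes; the expected code length is the sum of the merged weights.
merge 1/42 + 1/42 → 1/21
merge 1/21 + 3/14 → 11/42
merge 11/42 + 5/14 → 13/21
merge 8/21 + 13/21 → 1
L = 1/21 + 11/42 + 13/21 + 1 = 27/14 ≈ 1.929 bits/symbol.

1.929 bits/symbol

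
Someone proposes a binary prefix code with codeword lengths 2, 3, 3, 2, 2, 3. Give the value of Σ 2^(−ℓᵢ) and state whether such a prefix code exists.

1.125; no

With common denominator 2^3 = 8: Σ 2^(−ℓᵢ) = 2/8 + 1/8 + 1/8 + 2/8 + 2/8 + 1/8 = 9/8 = 1.125.
Kraft's inequality requires Σ ≤ 1; here Σ = 1.125 > 1, so no such prefix code exists.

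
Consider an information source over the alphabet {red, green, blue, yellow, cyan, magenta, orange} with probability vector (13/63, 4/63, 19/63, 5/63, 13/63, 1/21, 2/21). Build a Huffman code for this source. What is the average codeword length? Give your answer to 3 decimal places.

Repeatedly combine the two least-probable nodes; the expected code length is the sum of the merged weights.
merge 1/21 + 4/63 → 1/9
merge 5/63 + 2/21 → 11/63
merge 1/9 + 11/63 → 2/7
merge 13/63 + 13/63 → 26/63
merge 2/7 + 19/63 → 37/63
merge 26/63 + 37/63 → 1
L = 1/9 + 11/63 + 2/7 + 26/63 + 37/63 + 1 = 18/7 ≈ 2.571 bits/symbol.

2.571 bits/symbol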